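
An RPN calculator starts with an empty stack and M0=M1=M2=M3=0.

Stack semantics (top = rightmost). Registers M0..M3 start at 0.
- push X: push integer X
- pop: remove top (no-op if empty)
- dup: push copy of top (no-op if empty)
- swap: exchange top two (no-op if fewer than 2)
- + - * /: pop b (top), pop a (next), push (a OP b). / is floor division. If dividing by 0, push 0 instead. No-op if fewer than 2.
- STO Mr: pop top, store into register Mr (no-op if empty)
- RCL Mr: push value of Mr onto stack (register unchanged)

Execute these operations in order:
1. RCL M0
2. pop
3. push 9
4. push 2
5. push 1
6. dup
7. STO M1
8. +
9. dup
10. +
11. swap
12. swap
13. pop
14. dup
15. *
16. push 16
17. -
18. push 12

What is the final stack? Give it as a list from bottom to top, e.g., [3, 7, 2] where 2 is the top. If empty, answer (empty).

After op 1 (RCL M0): stack=[0] mem=[0,0,0,0]
After op 2 (pop): stack=[empty] mem=[0,0,0,0]
After op 3 (push 9): stack=[9] mem=[0,0,0,0]
After op 4 (push 2): stack=[9,2] mem=[0,0,0,0]
After op 5 (push 1): stack=[9,2,1] mem=[0,0,0,0]
After op 6 (dup): stack=[9,2,1,1] mem=[0,0,0,0]
After op 7 (STO M1): stack=[9,2,1] mem=[0,1,0,0]
After op 8 (+): stack=[9,3] mem=[0,1,0,0]
After op 9 (dup): stack=[9,3,3] mem=[0,1,0,0]
After op 10 (+): stack=[9,6] mem=[0,1,0,0]
After op 11 (swap): stack=[6,9] mem=[0,1,0,0]
After op 12 (swap): stack=[9,6] mem=[0,1,0,0]
After op 13 (pop): stack=[9] mem=[0,1,0,0]
After op 14 (dup): stack=[9,9] mem=[0,1,0,0]
After op 15 (*): stack=[81] mem=[0,1,0,0]
After op 16 (push 16): stack=[81,16] mem=[0,1,0,0]
After op 17 (-): stack=[65] mem=[0,1,0,0]
After op 18 (push 12): stack=[65,12] mem=[0,1,0,0]

Answer: [65, 12]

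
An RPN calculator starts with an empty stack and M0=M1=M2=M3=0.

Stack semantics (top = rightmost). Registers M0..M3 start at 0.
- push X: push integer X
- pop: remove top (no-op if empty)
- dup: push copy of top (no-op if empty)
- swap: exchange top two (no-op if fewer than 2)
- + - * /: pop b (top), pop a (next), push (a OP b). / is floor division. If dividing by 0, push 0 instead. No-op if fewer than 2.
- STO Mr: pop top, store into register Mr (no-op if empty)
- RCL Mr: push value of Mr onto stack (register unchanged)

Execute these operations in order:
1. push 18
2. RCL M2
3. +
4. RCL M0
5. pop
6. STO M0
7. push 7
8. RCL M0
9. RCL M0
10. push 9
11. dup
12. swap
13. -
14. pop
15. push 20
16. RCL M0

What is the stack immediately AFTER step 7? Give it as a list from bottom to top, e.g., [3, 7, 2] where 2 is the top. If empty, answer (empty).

After op 1 (push 18): stack=[18] mem=[0,0,0,0]
After op 2 (RCL M2): stack=[18,0] mem=[0,0,0,0]
After op 3 (+): stack=[18] mem=[0,0,0,0]
After op 4 (RCL M0): stack=[18,0] mem=[0,0,0,0]
After op 5 (pop): stack=[18] mem=[0,0,0,0]
After op 6 (STO M0): stack=[empty] mem=[18,0,0,0]
After op 7 (push 7): stack=[7] mem=[18,0,0,0]

[7]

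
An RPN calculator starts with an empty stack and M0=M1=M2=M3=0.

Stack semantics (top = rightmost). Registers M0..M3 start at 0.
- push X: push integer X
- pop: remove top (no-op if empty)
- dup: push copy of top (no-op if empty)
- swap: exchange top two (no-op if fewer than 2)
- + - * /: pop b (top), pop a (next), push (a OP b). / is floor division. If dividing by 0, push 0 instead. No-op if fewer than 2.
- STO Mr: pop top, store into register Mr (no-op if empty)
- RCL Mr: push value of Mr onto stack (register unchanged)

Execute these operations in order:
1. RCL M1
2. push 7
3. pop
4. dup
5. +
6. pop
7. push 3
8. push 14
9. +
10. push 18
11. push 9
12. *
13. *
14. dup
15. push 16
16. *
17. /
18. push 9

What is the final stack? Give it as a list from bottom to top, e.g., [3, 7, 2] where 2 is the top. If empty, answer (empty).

After op 1 (RCL M1): stack=[0] mem=[0,0,0,0]
After op 2 (push 7): stack=[0,7] mem=[0,0,0,0]
After op 3 (pop): stack=[0] mem=[0,0,0,0]
After op 4 (dup): stack=[0,0] mem=[0,0,0,0]
After op 5 (+): stack=[0] mem=[0,0,0,0]
After op 6 (pop): stack=[empty] mem=[0,0,0,0]
After op 7 (push 3): stack=[3] mem=[0,0,0,0]
After op 8 (push 14): stack=[3,14] mem=[0,0,0,0]
After op 9 (+): stack=[17] mem=[0,0,0,0]
After op 10 (push 18): stack=[17,18] mem=[0,0,0,0]
After op 11 (push 9): stack=[17,18,9] mem=[0,0,0,0]
After op 12 (*): stack=[17,162] mem=[0,0,0,0]
After op 13 (*): stack=[2754] mem=[0,0,0,0]
After op 14 (dup): stack=[2754,2754] mem=[0,0,0,0]
After op 15 (push 16): stack=[2754,2754,16] mem=[0,0,0,0]
After op 16 (*): stack=[2754,44064] mem=[0,0,0,0]
After op 17 (/): stack=[0] mem=[0,0,0,0]
After op 18 (push 9): stack=[0,9] mem=[0,0,0,0]

Answer: [0, 9]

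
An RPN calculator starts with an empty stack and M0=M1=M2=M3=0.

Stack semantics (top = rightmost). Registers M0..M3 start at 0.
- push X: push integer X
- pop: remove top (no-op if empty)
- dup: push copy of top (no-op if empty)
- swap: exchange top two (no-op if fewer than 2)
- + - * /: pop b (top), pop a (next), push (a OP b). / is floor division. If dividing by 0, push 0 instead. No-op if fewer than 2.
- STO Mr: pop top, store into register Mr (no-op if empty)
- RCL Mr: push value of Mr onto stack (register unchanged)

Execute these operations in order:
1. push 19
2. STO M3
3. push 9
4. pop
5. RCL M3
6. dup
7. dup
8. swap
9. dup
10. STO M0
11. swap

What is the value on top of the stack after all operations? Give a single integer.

After op 1 (push 19): stack=[19] mem=[0,0,0,0]
After op 2 (STO M3): stack=[empty] mem=[0,0,0,19]
After op 3 (push 9): stack=[9] mem=[0,0,0,19]
After op 4 (pop): stack=[empty] mem=[0,0,0,19]
After op 5 (RCL M3): stack=[19] mem=[0,0,0,19]
After op 6 (dup): stack=[19,19] mem=[0,0,0,19]
After op 7 (dup): stack=[19,19,19] mem=[0,0,0,19]
After op 8 (swap): stack=[19,19,19] mem=[0,0,0,19]
After op 9 (dup): stack=[19,19,19,19] mem=[0,0,0,19]
After op 10 (STO M0): stack=[19,19,19] mem=[19,0,0,19]
After op 11 (swap): stack=[19,19,19] mem=[19,0,0,19]

Answer: 19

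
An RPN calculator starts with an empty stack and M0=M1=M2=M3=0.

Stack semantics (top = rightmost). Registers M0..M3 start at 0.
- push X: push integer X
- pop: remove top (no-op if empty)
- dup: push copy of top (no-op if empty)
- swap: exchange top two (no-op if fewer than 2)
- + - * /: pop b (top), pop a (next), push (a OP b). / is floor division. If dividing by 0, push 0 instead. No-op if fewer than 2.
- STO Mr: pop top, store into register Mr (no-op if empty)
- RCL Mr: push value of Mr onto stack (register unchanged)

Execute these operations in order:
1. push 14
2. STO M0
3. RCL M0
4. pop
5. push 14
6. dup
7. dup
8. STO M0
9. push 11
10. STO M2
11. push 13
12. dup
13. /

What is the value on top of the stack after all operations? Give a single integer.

Answer: 1

Derivation:
After op 1 (push 14): stack=[14] mem=[0,0,0,0]
After op 2 (STO M0): stack=[empty] mem=[14,0,0,0]
After op 3 (RCL M0): stack=[14] mem=[14,0,0,0]
After op 4 (pop): stack=[empty] mem=[14,0,0,0]
After op 5 (push 14): stack=[14] mem=[14,0,0,0]
After op 6 (dup): stack=[14,14] mem=[14,0,0,0]
After op 7 (dup): stack=[14,14,14] mem=[14,0,0,0]
After op 8 (STO M0): stack=[14,14] mem=[14,0,0,0]
After op 9 (push 11): stack=[14,14,11] mem=[14,0,0,0]
After op 10 (STO M2): stack=[14,14] mem=[14,0,11,0]
After op 11 (push 13): stack=[14,14,13] mem=[14,0,11,0]
After op 12 (dup): stack=[14,14,13,13] mem=[14,0,11,0]
After op 13 (/): stack=[14,14,1] mem=[14,0,11,0]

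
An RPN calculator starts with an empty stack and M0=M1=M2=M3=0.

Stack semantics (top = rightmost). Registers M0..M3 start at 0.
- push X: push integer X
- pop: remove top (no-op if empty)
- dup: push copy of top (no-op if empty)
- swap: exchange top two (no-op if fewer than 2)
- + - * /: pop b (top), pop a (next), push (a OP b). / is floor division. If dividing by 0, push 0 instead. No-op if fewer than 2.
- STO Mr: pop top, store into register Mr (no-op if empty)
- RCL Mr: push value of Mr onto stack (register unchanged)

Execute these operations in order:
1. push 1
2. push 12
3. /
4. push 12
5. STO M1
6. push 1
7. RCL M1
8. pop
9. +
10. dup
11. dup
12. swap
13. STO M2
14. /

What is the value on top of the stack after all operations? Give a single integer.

Answer: 1

Derivation:
After op 1 (push 1): stack=[1] mem=[0,0,0,0]
After op 2 (push 12): stack=[1,12] mem=[0,0,0,0]
After op 3 (/): stack=[0] mem=[0,0,0,0]
After op 4 (push 12): stack=[0,12] mem=[0,0,0,0]
After op 5 (STO M1): stack=[0] mem=[0,12,0,0]
After op 6 (push 1): stack=[0,1] mem=[0,12,0,0]
After op 7 (RCL M1): stack=[0,1,12] mem=[0,12,0,0]
After op 8 (pop): stack=[0,1] mem=[0,12,0,0]
After op 9 (+): stack=[1] mem=[0,12,0,0]
After op 10 (dup): stack=[1,1] mem=[0,12,0,0]
After op 11 (dup): stack=[1,1,1] mem=[0,12,0,0]
After op 12 (swap): stack=[1,1,1] mem=[0,12,0,0]
After op 13 (STO M2): stack=[1,1] mem=[0,12,1,0]
After op 14 (/): stack=[1] mem=[0,12,1,0]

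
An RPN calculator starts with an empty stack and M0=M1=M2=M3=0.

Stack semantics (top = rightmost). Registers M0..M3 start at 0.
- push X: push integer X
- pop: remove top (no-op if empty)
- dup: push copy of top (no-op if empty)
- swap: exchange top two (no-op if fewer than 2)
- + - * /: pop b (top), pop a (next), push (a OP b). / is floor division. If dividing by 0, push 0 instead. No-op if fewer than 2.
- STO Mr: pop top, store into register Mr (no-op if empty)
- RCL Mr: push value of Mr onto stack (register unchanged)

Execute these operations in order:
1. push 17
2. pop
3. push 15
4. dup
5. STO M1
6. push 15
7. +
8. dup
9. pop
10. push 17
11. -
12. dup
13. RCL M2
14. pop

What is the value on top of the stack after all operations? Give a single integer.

Answer: 13

Derivation:
After op 1 (push 17): stack=[17] mem=[0,0,0,0]
After op 2 (pop): stack=[empty] mem=[0,0,0,0]
After op 3 (push 15): stack=[15] mem=[0,0,0,0]
After op 4 (dup): stack=[15,15] mem=[0,0,0,0]
After op 5 (STO M1): stack=[15] mem=[0,15,0,0]
After op 6 (push 15): stack=[15,15] mem=[0,15,0,0]
After op 7 (+): stack=[30] mem=[0,15,0,0]
After op 8 (dup): stack=[30,30] mem=[0,15,0,0]
After op 9 (pop): stack=[30] mem=[0,15,0,0]
After op 10 (push 17): stack=[30,17] mem=[0,15,0,0]
After op 11 (-): stack=[13] mem=[0,15,0,0]
After op 12 (dup): stack=[13,13] mem=[0,15,0,0]
After op 13 (RCL M2): stack=[13,13,0] mem=[0,15,0,0]
After op 14 (pop): stack=[13,13] mem=[0,15,0,0]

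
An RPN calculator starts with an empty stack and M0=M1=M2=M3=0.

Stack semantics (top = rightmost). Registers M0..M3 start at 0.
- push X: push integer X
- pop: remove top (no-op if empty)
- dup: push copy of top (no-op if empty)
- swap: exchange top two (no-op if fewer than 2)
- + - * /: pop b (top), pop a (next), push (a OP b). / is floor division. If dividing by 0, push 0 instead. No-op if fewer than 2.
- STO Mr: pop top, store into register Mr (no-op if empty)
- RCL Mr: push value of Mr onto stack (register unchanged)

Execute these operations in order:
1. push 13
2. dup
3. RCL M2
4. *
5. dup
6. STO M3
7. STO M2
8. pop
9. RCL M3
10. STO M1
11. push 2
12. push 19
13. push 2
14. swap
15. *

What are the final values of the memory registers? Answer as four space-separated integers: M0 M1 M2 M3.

After op 1 (push 13): stack=[13] mem=[0,0,0,0]
After op 2 (dup): stack=[13,13] mem=[0,0,0,0]
After op 3 (RCL M2): stack=[13,13,0] mem=[0,0,0,0]
After op 4 (*): stack=[13,0] mem=[0,0,0,0]
After op 5 (dup): stack=[13,0,0] mem=[0,0,0,0]
After op 6 (STO M3): stack=[13,0] mem=[0,0,0,0]
After op 7 (STO M2): stack=[13] mem=[0,0,0,0]
After op 8 (pop): stack=[empty] mem=[0,0,0,0]
After op 9 (RCL M3): stack=[0] mem=[0,0,0,0]
After op 10 (STO M1): stack=[empty] mem=[0,0,0,0]
After op 11 (push 2): stack=[2] mem=[0,0,0,0]
After op 12 (push 19): stack=[2,19] mem=[0,0,0,0]
After op 13 (push 2): stack=[2,19,2] mem=[0,0,0,0]
After op 14 (swap): stack=[2,2,19] mem=[0,0,0,0]
After op 15 (*): stack=[2,38] mem=[0,0,0,0]

Answer: 0 0 0 0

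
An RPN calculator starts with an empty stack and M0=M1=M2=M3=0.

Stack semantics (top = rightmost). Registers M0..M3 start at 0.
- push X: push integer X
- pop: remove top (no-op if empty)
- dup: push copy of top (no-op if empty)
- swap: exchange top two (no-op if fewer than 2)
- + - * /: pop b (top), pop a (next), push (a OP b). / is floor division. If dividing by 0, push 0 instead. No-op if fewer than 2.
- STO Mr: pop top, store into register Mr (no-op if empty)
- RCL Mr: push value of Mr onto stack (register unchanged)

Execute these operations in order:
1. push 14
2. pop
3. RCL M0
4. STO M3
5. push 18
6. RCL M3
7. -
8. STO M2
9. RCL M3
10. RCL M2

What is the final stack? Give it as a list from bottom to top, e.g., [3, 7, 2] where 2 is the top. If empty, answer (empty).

After op 1 (push 14): stack=[14] mem=[0,0,0,0]
After op 2 (pop): stack=[empty] mem=[0,0,0,0]
After op 3 (RCL M0): stack=[0] mem=[0,0,0,0]
After op 4 (STO M3): stack=[empty] mem=[0,0,0,0]
After op 5 (push 18): stack=[18] mem=[0,0,0,0]
After op 6 (RCL M3): stack=[18,0] mem=[0,0,0,0]
After op 7 (-): stack=[18] mem=[0,0,0,0]
After op 8 (STO M2): stack=[empty] mem=[0,0,18,0]
After op 9 (RCL M3): stack=[0] mem=[0,0,18,0]
After op 10 (RCL M2): stack=[0,18] mem=[0,0,18,0]

Answer: [0, 18]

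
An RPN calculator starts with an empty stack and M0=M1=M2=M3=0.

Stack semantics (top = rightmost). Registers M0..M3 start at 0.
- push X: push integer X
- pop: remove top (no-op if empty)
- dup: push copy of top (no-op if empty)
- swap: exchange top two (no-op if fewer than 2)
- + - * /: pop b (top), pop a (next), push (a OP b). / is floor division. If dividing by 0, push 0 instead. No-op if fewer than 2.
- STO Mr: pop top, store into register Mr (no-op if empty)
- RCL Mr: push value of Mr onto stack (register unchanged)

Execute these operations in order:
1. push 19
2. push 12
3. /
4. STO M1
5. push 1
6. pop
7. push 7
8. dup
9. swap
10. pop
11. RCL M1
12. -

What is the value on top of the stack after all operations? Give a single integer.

Answer: 6

Derivation:
After op 1 (push 19): stack=[19] mem=[0,0,0,0]
After op 2 (push 12): stack=[19,12] mem=[0,0,0,0]
After op 3 (/): stack=[1] mem=[0,0,0,0]
After op 4 (STO M1): stack=[empty] mem=[0,1,0,0]
After op 5 (push 1): stack=[1] mem=[0,1,0,0]
After op 6 (pop): stack=[empty] mem=[0,1,0,0]
After op 7 (push 7): stack=[7] mem=[0,1,0,0]
After op 8 (dup): stack=[7,7] mem=[0,1,0,0]
After op 9 (swap): stack=[7,7] mem=[0,1,0,0]
After op 10 (pop): stack=[7] mem=[0,1,0,0]
After op 11 (RCL M1): stack=[7,1] mem=[0,1,0,0]
After op 12 (-): stack=[6] mem=[0,1,0,0]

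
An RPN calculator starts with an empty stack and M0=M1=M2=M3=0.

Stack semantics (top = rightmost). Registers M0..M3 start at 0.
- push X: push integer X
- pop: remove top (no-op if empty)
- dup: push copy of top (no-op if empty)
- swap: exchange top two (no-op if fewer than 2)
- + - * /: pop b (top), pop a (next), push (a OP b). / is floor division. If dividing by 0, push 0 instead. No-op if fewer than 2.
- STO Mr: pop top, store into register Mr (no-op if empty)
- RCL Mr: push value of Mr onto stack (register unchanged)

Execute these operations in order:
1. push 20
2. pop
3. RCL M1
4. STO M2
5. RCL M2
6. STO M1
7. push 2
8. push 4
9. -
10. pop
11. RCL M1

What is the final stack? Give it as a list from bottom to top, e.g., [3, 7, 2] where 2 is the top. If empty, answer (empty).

After op 1 (push 20): stack=[20] mem=[0,0,0,0]
After op 2 (pop): stack=[empty] mem=[0,0,0,0]
After op 3 (RCL M1): stack=[0] mem=[0,0,0,0]
After op 4 (STO M2): stack=[empty] mem=[0,0,0,0]
After op 5 (RCL M2): stack=[0] mem=[0,0,0,0]
After op 6 (STO M1): stack=[empty] mem=[0,0,0,0]
After op 7 (push 2): stack=[2] mem=[0,0,0,0]
After op 8 (push 4): stack=[2,4] mem=[0,0,0,0]
After op 9 (-): stack=[-2] mem=[0,0,0,0]
After op 10 (pop): stack=[empty] mem=[0,0,0,0]
After op 11 (RCL M1): stack=[0] mem=[0,0,0,0]

Answer: [0]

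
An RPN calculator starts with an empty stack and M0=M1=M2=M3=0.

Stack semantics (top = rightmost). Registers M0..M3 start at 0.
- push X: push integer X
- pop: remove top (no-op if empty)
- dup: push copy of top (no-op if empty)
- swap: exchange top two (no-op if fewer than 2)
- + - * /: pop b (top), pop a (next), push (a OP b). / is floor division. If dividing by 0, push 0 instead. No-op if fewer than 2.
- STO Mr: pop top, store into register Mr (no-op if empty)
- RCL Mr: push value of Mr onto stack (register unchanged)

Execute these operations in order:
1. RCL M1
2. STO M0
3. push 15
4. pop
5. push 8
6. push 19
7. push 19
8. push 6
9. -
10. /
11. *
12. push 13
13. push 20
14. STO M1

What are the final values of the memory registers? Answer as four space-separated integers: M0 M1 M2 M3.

Answer: 0 20 0 0

Derivation:
After op 1 (RCL M1): stack=[0] mem=[0,0,0,0]
After op 2 (STO M0): stack=[empty] mem=[0,0,0,0]
After op 3 (push 15): stack=[15] mem=[0,0,0,0]
After op 4 (pop): stack=[empty] mem=[0,0,0,0]
After op 5 (push 8): stack=[8] mem=[0,0,0,0]
After op 6 (push 19): stack=[8,19] mem=[0,0,0,0]
After op 7 (push 19): stack=[8,19,19] mem=[0,0,0,0]
After op 8 (push 6): stack=[8,19,19,6] mem=[0,0,0,0]
After op 9 (-): stack=[8,19,13] mem=[0,0,0,0]
After op 10 (/): stack=[8,1] mem=[0,0,0,0]
After op 11 (*): stack=[8] mem=[0,0,0,0]
After op 12 (push 13): stack=[8,13] mem=[0,0,0,0]
After op 13 (push 20): stack=[8,13,20] mem=[0,0,0,0]
After op 14 (STO M1): stack=[8,13] mem=[0,20,0,0]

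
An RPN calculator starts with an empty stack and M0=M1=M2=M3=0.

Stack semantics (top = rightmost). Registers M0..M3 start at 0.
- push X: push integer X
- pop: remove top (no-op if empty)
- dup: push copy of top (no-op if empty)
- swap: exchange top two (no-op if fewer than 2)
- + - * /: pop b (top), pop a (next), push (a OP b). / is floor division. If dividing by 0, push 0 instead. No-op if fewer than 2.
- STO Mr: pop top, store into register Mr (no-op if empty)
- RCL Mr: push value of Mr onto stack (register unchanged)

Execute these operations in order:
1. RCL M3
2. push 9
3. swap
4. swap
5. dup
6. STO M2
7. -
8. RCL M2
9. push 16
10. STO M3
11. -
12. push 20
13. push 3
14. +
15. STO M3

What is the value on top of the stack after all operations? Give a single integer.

Answer: -18

Derivation:
After op 1 (RCL M3): stack=[0] mem=[0,0,0,0]
After op 2 (push 9): stack=[0,9] mem=[0,0,0,0]
After op 3 (swap): stack=[9,0] mem=[0,0,0,0]
After op 4 (swap): stack=[0,9] mem=[0,0,0,0]
After op 5 (dup): stack=[0,9,9] mem=[0,0,0,0]
After op 6 (STO M2): stack=[0,9] mem=[0,0,9,0]
After op 7 (-): stack=[-9] mem=[0,0,9,0]
After op 8 (RCL M2): stack=[-9,9] mem=[0,0,9,0]
After op 9 (push 16): stack=[-9,9,16] mem=[0,0,9,0]
After op 10 (STO M3): stack=[-9,9] mem=[0,0,9,16]
After op 11 (-): stack=[-18] mem=[0,0,9,16]
After op 12 (push 20): stack=[-18,20] mem=[0,0,9,16]
After op 13 (push 3): stack=[-18,20,3] mem=[0,0,9,16]
After op 14 (+): stack=[-18,23] mem=[0,0,9,16]
After op 15 (STO M3): stack=[-18] mem=[0,0,9,23]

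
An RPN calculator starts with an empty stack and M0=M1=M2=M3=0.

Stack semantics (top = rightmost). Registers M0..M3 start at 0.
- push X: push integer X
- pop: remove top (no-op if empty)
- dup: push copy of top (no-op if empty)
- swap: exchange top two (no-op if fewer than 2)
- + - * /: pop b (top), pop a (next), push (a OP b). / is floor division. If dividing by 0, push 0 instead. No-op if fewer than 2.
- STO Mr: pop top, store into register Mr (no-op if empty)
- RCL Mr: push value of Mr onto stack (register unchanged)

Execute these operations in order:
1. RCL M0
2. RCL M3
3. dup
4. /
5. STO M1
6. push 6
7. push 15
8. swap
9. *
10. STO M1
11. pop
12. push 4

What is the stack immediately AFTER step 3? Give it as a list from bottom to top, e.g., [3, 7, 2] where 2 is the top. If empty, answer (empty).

After op 1 (RCL M0): stack=[0] mem=[0,0,0,0]
After op 2 (RCL M3): stack=[0,0] mem=[0,0,0,0]
After op 3 (dup): stack=[0,0,0] mem=[0,0,0,0]

[0, 0, 0]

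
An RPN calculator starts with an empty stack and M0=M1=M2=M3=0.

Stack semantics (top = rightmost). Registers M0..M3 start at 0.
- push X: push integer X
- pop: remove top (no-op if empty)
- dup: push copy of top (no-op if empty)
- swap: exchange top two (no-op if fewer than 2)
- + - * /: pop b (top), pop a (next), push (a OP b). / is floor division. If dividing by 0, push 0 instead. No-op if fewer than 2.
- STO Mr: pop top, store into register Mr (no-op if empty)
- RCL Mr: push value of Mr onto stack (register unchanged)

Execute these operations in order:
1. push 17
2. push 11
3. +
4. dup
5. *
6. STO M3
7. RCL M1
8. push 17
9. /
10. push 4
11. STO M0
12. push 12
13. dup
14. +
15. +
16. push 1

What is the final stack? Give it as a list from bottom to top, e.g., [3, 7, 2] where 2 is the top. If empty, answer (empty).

After op 1 (push 17): stack=[17] mem=[0,0,0,0]
After op 2 (push 11): stack=[17,11] mem=[0,0,0,0]
After op 3 (+): stack=[28] mem=[0,0,0,0]
After op 4 (dup): stack=[28,28] mem=[0,0,0,0]
After op 5 (*): stack=[784] mem=[0,0,0,0]
After op 6 (STO M3): stack=[empty] mem=[0,0,0,784]
After op 7 (RCL M1): stack=[0] mem=[0,0,0,784]
After op 8 (push 17): stack=[0,17] mem=[0,0,0,784]
After op 9 (/): stack=[0] mem=[0,0,0,784]
After op 10 (push 4): stack=[0,4] mem=[0,0,0,784]
After op 11 (STO M0): stack=[0] mem=[4,0,0,784]
After op 12 (push 12): stack=[0,12] mem=[4,0,0,784]
After op 13 (dup): stack=[0,12,12] mem=[4,0,0,784]
After op 14 (+): stack=[0,24] mem=[4,0,0,784]
After op 15 (+): stack=[24] mem=[4,0,0,784]
After op 16 (push 1): stack=[24,1] mem=[4,0,0,784]

Answer: [24, 1]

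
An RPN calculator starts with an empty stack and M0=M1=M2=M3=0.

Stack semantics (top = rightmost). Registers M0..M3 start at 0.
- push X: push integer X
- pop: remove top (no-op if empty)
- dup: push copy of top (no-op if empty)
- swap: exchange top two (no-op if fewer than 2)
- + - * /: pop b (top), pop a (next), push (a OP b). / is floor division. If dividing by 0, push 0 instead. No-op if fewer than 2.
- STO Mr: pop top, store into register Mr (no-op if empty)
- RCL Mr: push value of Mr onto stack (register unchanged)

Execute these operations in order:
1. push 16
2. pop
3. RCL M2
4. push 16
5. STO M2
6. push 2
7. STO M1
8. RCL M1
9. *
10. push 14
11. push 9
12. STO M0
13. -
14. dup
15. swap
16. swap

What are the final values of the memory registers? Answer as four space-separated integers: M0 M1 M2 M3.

Answer: 9 2 16 0

Derivation:
After op 1 (push 16): stack=[16] mem=[0,0,0,0]
After op 2 (pop): stack=[empty] mem=[0,0,0,0]
After op 3 (RCL M2): stack=[0] mem=[0,0,0,0]
After op 4 (push 16): stack=[0,16] mem=[0,0,0,0]
After op 5 (STO M2): stack=[0] mem=[0,0,16,0]
After op 6 (push 2): stack=[0,2] mem=[0,0,16,0]
After op 7 (STO M1): stack=[0] mem=[0,2,16,0]
After op 8 (RCL M1): stack=[0,2] mem=[0,2,16,0]
After op 9 (*): stack=[0] mem=[0,2,16,0]
After op 10 (push 14): stack=[0,14] mem=[0,2,16,0]
After op 11 (push 9): stack=[0,14,9] mem=[0,2,16,0]
After op 12 (STO M0): stack=[0,14] mem=[9,2,16,0]
After op 13 (-): stack=[-14] mem=[9,2,16,0]
After op 14 (dup): stack=[-14,-14] mem=[9,2,16,0]
After op 15 (swap): stack=[-14,-14] mem=[9,2,16,0]
After op 16 (swap): stack=[-14,-14] mem=[9,2,16,0]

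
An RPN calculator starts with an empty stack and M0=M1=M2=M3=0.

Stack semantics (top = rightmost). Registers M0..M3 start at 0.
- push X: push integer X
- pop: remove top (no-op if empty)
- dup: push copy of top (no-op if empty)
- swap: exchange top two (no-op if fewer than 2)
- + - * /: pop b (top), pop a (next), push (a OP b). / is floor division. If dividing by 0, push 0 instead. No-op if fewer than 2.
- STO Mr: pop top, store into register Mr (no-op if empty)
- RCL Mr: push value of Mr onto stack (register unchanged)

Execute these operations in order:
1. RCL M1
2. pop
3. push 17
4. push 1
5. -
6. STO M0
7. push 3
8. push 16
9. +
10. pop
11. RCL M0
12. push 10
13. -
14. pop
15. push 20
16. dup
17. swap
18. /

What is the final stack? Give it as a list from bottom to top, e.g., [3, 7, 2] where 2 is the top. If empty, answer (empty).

Answer: [1]

Derivation:
After op 1 (RCL M1): stack=[0] mem=[0,0,0,0]
After op 2 (pop): stack=[empty] mem=[0,0,0,0]
After op 3 (push 17): stack=[17] mem=[0,0,0,0]
After op 4 (push 1): stack=[17,1] mem=[0,0,0,0]
After op 5 (-): stack=[16] mem=[0,0,0,0]
After op 6 (STO M0): stack=[empty] mem=[16,0,0,0]
After op 7 (push 3): stack=[3] mem=[16,0,0,0]
After op 8 (push 16): stack=[3,16] mem=[16,0,0,0]
After op 9 (+): stack=[19] mem=[16,0,0,0]
After op 10 (pop): stack=[empty] mem=[16,0,0,0]
After op 11 (RCL M0): stack=[16] mem=[16,0,0,0]
After op 12 (push 10): stack=[16,10] mem=[16,0,0,0]
After op 13 (-): stack=[6] mem=[16,0,0,0]
After op 14 (pop): stack=[empty] mem=[16,0,0,0]
After op 15 (push 20): stack=[20] mem=[16,0,0,0]
After op 16 (dup): stack=[20,20] mem=[16,0,0,0]
After op 17 (swap): stack=[20,20] mem=[16,0,0,0]
After op 18 (/): stack=[1] mem=[16,0,0,0]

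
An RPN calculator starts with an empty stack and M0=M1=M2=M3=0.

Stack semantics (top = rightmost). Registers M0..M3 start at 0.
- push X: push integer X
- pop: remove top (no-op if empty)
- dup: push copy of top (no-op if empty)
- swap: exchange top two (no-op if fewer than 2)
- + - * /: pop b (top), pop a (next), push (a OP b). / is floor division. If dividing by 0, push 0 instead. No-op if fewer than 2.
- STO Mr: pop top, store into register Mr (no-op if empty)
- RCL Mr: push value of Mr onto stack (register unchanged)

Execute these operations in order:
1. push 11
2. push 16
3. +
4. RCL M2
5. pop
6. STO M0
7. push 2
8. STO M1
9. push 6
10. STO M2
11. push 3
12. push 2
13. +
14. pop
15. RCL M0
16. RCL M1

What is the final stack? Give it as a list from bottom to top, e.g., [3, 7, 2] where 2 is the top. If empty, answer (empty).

Answer: [27, 2]

Derivation:
After op 1 (push 11): stack=[11] mem=[0,0,0,0]
After op 2 (push 16): stack=[11,16] mem=[0,0,0,0]
After op 3 (+): stack=[27] mem=[0,0,0,0]
After op 4 (RCL M2): stack=[27,0] mem=[0,0,0,0]
After op 5 (pop): stack=[27] mem=[0,0,0,0]
After op 6 (STO M0): stack=[empty] mem=[27,0,0,0]
After op 7 (push 2): stack=[2] mem=[27,0,0,0]
After op 8 (STO M1): stack=[empty] mem=[27,2,0,0]
After op 9 (push 6): stack=[6] mem=[27,2,0,0]
After op 10 (STO M2): stack=[empty] mem=[27,2,6,0]
After op 11 (push 3): stack=[3] mem=[27,2,6,0]
After op 12 (push 2): stack=[3,2] mem=[27,2,6,0]
After op 13 (+): stack=[5] mem=[27,2,6,0]
After op 14 (pop): stack=[empty] mem=[27,2,6,0]
After op 15 (RCL M0): stack=[27] mem=[27,2,6,0]
After op 16 (RCL M1): stack=[27,2] mem=[27,2,6,0]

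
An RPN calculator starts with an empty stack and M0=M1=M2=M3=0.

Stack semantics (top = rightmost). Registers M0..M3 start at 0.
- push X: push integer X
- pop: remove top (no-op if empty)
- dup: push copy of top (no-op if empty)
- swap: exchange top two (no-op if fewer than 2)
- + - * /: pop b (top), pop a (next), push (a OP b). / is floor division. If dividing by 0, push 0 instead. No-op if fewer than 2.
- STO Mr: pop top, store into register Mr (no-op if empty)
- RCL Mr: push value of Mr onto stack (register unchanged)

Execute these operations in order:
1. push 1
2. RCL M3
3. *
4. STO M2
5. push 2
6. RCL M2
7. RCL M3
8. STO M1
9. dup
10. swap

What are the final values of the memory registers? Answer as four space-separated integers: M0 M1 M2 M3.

Answer: 0 0 0 0

Derivation:
After op 1 (push 1): stack=[1] mem=[0,0,0,0]
After op 2 (RCL M3): stack=[1,0] mem=[0,0,0,0]
After op 3 (*): stack=[0] mem=[0,0,0,0]
After op 4 (STO M2): stack=[empty] mem=[0,0,0,0]
After op 5 (push 2): stack=[2] mem=[0,0,0,0]
After op 6 (RCL M2): stack=[2,0] mem=[0,0,0,0]
After op 7 (RCL M3): stack=[2,0,0] mem=[0,0,0,0]
After op 8 (STO M1): stack=[2,0] mem=[0,0,0,0]
After op 9 (dup): stack=[2,0,0] mem=[0,0,0,0]
After op 10 (swap): stack=[2,0,0] mem=[0,0,0,0]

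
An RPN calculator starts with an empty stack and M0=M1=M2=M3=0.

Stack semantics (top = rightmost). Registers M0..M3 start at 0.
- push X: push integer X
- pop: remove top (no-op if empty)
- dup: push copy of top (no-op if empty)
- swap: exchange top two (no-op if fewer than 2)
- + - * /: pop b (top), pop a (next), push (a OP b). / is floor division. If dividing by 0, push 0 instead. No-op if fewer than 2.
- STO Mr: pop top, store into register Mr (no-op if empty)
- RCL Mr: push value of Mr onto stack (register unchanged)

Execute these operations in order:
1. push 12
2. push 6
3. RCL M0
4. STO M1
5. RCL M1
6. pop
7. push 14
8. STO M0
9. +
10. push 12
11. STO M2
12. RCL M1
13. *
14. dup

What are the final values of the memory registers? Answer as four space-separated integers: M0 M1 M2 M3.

Answer: 14 0 12 0

Derivation:
After op 1 (push 12): stack=[12] mem=[0,0,0,0]
After op 2 (push 6): stack=[12,6] mem=[0,0,0,0]
After op 3 (RCL M0): stack=[12,6,0] mem=[0,0,0,0]
After op 4 (STO M1): stack=[12,6] mem=[0,0,0,0]
After op 5 (RCL M1): stack=[12,6,0] mem=[0,0,0,0]
After op 6 (pop): stack=[12,6] mem=[0,0,0,0]
After op 7 (push 14): stack=[12,6,14] mem=[0,0,0,0]
After op 8 (STO M0): stack=[12,6] mem=[14,0,0,0]
After op 9 (+): stack=[18] mem=[14,0,0,0]
After op 10 (push 12): stack=[18,12] mem=[14,0,0,0]
After op 11 (STO M2): stack=[18] mem=[14,0,12,0]
After op 12 (RCL M1): stack=[18,0] mem=[14,0,12,0]
After op 13 (*): stack=[0] mem=[14,0,12,0]
After op 14 (dup): stack=[0,0] mem=[14,0,12,0]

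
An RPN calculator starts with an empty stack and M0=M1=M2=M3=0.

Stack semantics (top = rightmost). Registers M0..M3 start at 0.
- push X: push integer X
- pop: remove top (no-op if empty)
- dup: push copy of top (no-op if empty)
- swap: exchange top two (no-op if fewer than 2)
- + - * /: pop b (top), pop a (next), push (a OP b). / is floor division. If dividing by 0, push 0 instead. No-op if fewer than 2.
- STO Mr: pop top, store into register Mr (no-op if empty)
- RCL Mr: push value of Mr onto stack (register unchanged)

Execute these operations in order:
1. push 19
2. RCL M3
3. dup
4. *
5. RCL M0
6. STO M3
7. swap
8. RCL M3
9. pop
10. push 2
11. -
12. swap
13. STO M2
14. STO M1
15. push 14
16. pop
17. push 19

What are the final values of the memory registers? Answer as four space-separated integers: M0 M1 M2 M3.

After op 1 (push 19): stack=[19] mem=[0,0,0,0]
After op 2 (RCL M3): stack=[19,0] mem=[0,0,0,0]
After op 3 (dup): stack=[19,0,0] mem=[0,0,0,0]
After op 4 (*): stack=[19,0] mem=[0,0,0,0]
After op 5 (RCL M0): stack=[19,0,0] mem=[0,0,0,0]
After op 6 (STO M3): stack=[19,0] mem=[0,0,0,0]
After op 7 (swap): stack=[0,19] mem=[0,0,0,0]
After op 8 (RCL M3): stack=[0,19,0] mem=[0,0,0,0]
After op 9 (pop): stack=[0,19] mem=[0,0,0,0]
After op 10 (push 2): stack=[0,19,2] mem=[0,0,0,0]
After op 11 (-): stack=[0,17] mem=[0,0,0,0]
After op 12 (swap): stack=[17,0] mem=[0,0,0,0]
After op 13 (STO M2): stack=[17] mem=[0,0,0,0]
After op 14 (STO M1): stack=[empty] mem=[0,17,0,0]
After op 15 (push 14): stack=[14] mem=[0,17,0,0]
After op 16 (pop): stack=[empty] mem=[0,17,0,0]
After op 17 (push 19): stack=[19] mem=[0,17,0,0]

Answer: 0 17 0 0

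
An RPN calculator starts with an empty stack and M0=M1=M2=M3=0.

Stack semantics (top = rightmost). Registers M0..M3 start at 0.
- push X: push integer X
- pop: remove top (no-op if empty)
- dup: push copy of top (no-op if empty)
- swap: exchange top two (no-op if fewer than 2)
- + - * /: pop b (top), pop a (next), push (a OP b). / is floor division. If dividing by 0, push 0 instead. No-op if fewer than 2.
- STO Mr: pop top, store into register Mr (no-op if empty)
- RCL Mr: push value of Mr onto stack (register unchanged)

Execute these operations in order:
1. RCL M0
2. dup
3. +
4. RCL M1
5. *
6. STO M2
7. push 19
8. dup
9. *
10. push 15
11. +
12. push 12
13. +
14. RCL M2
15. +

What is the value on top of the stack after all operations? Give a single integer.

After op 1 (RCL M0): stack=[0] mem=[0,0,0,0]
After op 2 (dup): stack=[0,0] mem=[0,0,0,0]
After op 3 (+): stack=[0] mem=[0,0,0,0]
After op 4 (RCL M1): stack=[0,0] mem=[0,0,0,0]
After op 5 (*): stack=[0] mem=[0,0,0,0]
After op 6 (STO M2): stack=[empty] mem=[0,0,0,0]
After op 7 (push 19): stack=[19] mem=[0,0,0,0]
After op 8 (dup): stack=[19,19] mem=[0,0,0,0]
After op 9 (*): stack=[361] mem=[0,0,0,0]
After op 10 (push 15): stack=[361,15] mem=[0,0,0,0]
After op 11 (+): stack=[376] mem=[0,0,0,0]
After op 12 (push 12): stack=[376,12] mem=[0,0,0,0]
After op 13 (+): stack=[388] mem=[0,0,0,0]
After op 14 (RCL M2): stack=[388,0] mem=[0,0,0,0]
After op 15 (+): stack=[388] mem=[0,0,0,0]

Answer: 388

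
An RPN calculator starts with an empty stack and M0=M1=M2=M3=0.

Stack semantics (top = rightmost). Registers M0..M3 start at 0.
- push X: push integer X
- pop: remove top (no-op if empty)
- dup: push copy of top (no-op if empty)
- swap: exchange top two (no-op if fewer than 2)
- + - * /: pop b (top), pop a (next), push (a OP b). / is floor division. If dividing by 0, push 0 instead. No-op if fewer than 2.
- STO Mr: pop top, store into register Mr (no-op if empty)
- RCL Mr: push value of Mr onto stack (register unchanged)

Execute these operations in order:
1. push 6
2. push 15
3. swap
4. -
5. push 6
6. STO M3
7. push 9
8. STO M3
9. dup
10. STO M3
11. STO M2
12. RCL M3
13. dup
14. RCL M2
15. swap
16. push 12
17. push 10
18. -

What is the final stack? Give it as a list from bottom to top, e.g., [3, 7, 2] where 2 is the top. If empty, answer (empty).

After op 1 (push 6): stack=[6] mem=[0,0,0,0]
After op 2 (push 15): stack=[6,15] mem=[0,0,0,0]
After op 3 (swap): stack=[15,6] mem=[0,0,0,0]
After op 4 (-): stack=[9] mem=[0,0,0,0]
After op 5 (push 6): stack=[9,6] mem=[0,0,0,0]
After op 6 (STO M3): stack=[9] mem=[0,0,0,6]
After op 7 (push 9): stack=[9,9] mem=[0,0,0,6]
After op 8 (STO M3): stack=[9] mem=[0,0,0,9]
After op 9 (dup): stack=[9,9] mem=[0,0,0,9]
After op 10 (STO M3): stack=[9] mem=[0,0,0,9]
After op 11 (STO M2): stack=[empty] mem=[0,0,9,9]
After op 12 (RCL M3): stack=[9] mem=[0,0,9,9]
After op 13 (dup): stack=[9,9] mem=[0,0,9,9]
After op 14 (RCL M2): stack=[9,9,9] mem=[0,0,9,9]
After op 15 (swap): stack=[9,9,9] mem=[0,0,9,9]
After op 16 (push 12): stack=[9,9,9,12] mem=[0,0,9,9]
After op 17 (push 10): stack=[9,9,9,12,10] mem=[0,0,9,9]
After op 18 (-): stack=[9,9,9,2] mem=[0,0,9,9]

Answer: [9, 9, 9, 2]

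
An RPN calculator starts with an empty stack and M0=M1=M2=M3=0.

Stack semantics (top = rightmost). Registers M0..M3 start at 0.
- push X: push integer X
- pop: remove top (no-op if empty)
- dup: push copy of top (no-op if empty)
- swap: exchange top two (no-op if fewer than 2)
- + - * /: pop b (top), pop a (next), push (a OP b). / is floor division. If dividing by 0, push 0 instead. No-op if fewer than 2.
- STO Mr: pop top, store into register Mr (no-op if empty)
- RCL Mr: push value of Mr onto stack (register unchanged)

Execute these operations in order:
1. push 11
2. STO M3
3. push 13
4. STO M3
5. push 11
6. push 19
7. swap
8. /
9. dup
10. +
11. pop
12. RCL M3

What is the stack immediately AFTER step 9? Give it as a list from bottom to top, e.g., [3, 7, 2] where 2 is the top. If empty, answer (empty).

After op 1 (push 11): stack=[11] mem=[0,0,0,0]
After op 2 (STO M3): stack=[empty] mem=[0,0,0,11]
After op 3 (push 13): stack=[13] mem=[0,0,0,11]
After op 4 (STO M3): stack=[empty] mem=[0,0,0,13]
After op 5 (push 11): stack=[11] mem=[0,0,0,13]
After op 6 (push 19): stack=[11,19] mem=[0,0,0,13]
After op 7 (swap): stack=[19,11] mem=[0,0,0,13]
After op 8 (/): stack=[1] mem=[0,0,0,13]
After op 9 (dup): stack=[1,1] mem=[0,0,0,13]

[1, 1]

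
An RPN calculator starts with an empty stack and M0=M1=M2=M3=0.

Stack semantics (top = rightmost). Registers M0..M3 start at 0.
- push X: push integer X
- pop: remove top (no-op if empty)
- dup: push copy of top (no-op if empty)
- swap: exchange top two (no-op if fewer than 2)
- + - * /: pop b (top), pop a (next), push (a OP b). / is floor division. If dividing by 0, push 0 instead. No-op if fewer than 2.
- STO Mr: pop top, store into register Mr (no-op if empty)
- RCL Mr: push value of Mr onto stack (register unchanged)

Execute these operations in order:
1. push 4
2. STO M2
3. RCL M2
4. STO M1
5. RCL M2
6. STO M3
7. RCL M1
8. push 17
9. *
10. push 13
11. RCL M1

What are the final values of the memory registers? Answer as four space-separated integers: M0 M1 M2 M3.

Answer: 0 4 4 4

Derivation:
After op 1 (push 4): stack=[4] mem=[0,0,0,0]
After op 2 (STO M2): stack=[empty] mem=[0,0,4,0]
After op 3 (RCL M2): stack=[4] mem=[0,0,4,0]
After op 4 (STO M1): stack=[empty] mem=[0,4,4,0]
After op 5 (RCL M2): stack=[4] mem=[0,4,4,0]
After op 6 (STO M3): stack=[empty] mem=[0,4,4,4]
After op 7 (RCL M1): stack=[4] mem=[0,4,4,4]
After op 8 (push 17): stack=[4,17] mem=[0,4,4,4]
After op 9 (*): stack=[68] mem=[0,4,4,4]
After op 10 (push 13): stack=[68,13] mem=[0,4,4,4]
After op 11 (RCL M1): stack=[68,13,4] mem=[0,4,4,4]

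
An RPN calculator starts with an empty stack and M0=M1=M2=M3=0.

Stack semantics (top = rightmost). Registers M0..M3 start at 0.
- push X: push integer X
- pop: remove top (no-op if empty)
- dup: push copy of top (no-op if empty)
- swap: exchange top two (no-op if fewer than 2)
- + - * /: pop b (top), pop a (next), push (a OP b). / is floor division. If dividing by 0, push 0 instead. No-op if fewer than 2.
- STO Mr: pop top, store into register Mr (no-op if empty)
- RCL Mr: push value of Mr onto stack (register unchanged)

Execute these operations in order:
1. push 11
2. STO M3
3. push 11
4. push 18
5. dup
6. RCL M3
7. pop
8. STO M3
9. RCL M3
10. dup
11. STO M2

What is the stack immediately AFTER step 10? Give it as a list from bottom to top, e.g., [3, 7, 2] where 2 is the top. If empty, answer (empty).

After op 1 (push 11): stack=[11] mem=[0,0,0,0]
After op 2 (STO M3): stack=[empty] mem=[0,0,0,11]
After op 3 (push 11): stack=[11] mem=[0,0,0,11]
After op 4 (push 18): stack=[11,18] mem=[0,0,0,11]
After op 5 (dup): stack=[11,18,18] mem=[0,0,0,11]
After op 6 (RCL M3): stack=[11,18,18,11] mem=[0,0,0,11]
After op 7 (pop): stack=[11,18,18] mem=[0,0,0,11]
After op 8 (STO M3): stack=[11,18] mem=[0,0,0,18]
After op 9 (RCL M3): stack=[11,18,18] mem=[0,0,0,18]
After op 10 (dup): stack=[11,18,18,18] mem=[0,0,0,18]

[11, 18, 18, 18]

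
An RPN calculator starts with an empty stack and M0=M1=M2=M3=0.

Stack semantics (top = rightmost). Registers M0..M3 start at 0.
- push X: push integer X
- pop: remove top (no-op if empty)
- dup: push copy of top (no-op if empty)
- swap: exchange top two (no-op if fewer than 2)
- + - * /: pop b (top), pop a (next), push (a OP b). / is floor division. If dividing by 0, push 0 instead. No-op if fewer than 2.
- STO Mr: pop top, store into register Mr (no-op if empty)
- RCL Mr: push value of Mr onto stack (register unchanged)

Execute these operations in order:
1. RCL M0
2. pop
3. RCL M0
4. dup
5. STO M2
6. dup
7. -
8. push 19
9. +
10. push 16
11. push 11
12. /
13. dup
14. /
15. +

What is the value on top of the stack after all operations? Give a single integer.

After op 1 (RCL M0): stack=[0] mem=[0,0,0,0]
After op 2 (pop): stack=[empty] mem=[0,0,0,0]
After op 3 (RCL M0): stack=[0] mem=[0,0,0,0]
After op 4 (dup): stack=[0,0] mem=[0,0,0,0]
After op 5 (STO M2): stack=[0] mem=[0,0,0,0]
After op 6 (dup): stack=[0,0] mem=[0,0,0,0]
After op 7 (-): stack=[0] mem=[0,0,0,0]
After op 8 (push 19): stack=[0,19] mem=[0,0,0,0]
After op 9 (+): stack=[19] mem=[0,0,0,0]
After op 10 (push 16): stack=[19,16] mem=[0,0,0,0]
After op 11 (push 11): stack=[19,16,11] mem=[0,0,0,0]
After op 12 (/): stack=[19,1] mem=[0,0,0,0]
After op 13 (dup): stack=[19,1,1] mem=[0,0,0,0]
After op 14 (/): stack=[19,1] mem=[0,0,0,0]
After op 15 (+): stack=[20] mem=[0,0,0,0]

Answer: 20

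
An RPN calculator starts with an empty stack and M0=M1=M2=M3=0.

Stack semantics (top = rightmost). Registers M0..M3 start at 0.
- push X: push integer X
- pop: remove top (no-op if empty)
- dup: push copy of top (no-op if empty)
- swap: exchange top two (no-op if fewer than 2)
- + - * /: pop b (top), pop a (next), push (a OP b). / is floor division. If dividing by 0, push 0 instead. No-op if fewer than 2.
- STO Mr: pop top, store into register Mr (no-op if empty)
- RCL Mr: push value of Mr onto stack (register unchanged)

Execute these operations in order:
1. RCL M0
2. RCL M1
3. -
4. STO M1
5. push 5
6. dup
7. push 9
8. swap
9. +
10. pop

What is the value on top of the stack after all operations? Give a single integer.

After op 1 (RCL M0): stack=[0] mem=[0,0,0,0]
After op 2 (RCL M1): stack=[0,0] mem=[0,0,0,0]
After op 3 (-): stack=[0] mem=[0,0,0,0]
After op 4 (STO M1): stack=[empty] mem=[0,0,0,0]
After op 5 (push 5): stack=[5] mem=[0,0,0,0]
After op 6 (dup): stack=[5,5] mem=[0,0,0,0]
After op 7 (push 9): stack=[5,5,9] mem=[0,0,0,0]
After op 8 (swap): stack=[5,9,5] mem=[0,0,0,0]
After op 9 (+): stack=[5,14] mem=[0,0,0,0]
After op 10 (pop): stack=[5] mem=[0,0,0,0]

Answer: 5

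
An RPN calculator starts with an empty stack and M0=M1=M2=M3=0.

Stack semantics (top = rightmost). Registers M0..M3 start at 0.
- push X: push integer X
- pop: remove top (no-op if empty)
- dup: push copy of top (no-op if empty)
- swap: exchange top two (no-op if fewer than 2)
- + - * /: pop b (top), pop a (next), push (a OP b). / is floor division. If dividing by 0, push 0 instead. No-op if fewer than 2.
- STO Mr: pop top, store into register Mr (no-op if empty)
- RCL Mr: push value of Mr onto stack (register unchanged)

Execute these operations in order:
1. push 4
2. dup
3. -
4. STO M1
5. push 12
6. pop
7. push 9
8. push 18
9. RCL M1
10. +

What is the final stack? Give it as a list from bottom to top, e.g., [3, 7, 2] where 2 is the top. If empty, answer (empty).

Answer: [9, 18]

Derivation:
After op 1 (push 4): stack=[4] mem=[0,0,0,0]
After op 2 (dup): stack=[4,4] mem=[0,0,0,0]
After op 3 (-): stack=[0] mem=[0,0,0,0]
After op 4 (STO M1): stack=[empty] mem=[0,0,0,0]
After op 5 (push 12): stack=[12] mem=[0,0,0,0]
After op 6 (pop): stack=[empty] mem=[0,0,0,0]
After op 7 (push 9): stack=[9] mem=[0,0,0,0]
After op 8 (push 18): stack=[9,18] mem=[0,0,0,0]
After op 9 (RCL M1): stack=[9,18,0] mem=[0,0,0,0]
After op 10 (+): stack=[9,18] mem=[0,0,0,0]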